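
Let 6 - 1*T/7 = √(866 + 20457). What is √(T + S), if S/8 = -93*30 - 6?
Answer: √(-22326 - 7*√21323) ≈ 152.8*I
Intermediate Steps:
S = -22368 (S = 8*(-93*30 - 6) = 8*(-2790 - 6) = 8*(-2796) = -22368)
T = 42 - 7*√21323 (T = 42 - 7*√(866 + 20457) = 42 - 7*√21323 ≈ -980.17)
√(T + S) = √((42 - 7*√21323) - 22368) = √(-22326 - 7*√21323)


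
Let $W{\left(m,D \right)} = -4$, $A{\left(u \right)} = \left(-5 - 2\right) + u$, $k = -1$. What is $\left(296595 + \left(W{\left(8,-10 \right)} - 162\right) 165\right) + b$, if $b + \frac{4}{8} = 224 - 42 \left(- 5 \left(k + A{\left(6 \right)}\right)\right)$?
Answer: $\frac{538017}{2} \approx 2.6901 \cdot 10^{5}$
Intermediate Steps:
$A{\left(u \right)} = -7 + u$
$b = - \frac{393}{2}$ ($b = - \frac{1}{2} + \left(224 - 42 \left(- 5 \left(-1 + \left(-7 + 6\right)\right)\right)\right) = - \frac{1}{2} + \left(224 - 42 \left(- 5 \left(-1 - 1\right)\right)\right) = - \frac{1}{2} + \left(224 - 42 \left(\left(-5\right) \left(-2\right)\right)\right) = - \frac{1}{2} + \left(224 - 420\right) = - \frac{1}{2} - 196 = - \frac{393}{2} \approx -196.5$)
$\left(296595 + \left(W{\left(8,-10 \right)} - 162\right) 165\right) + b = \left(296595 + \left(-4 - 162\right) 165\right) - \frac{393}{2} = \left(296595 - 27390\right) - \frac{393}{2} = 269205 - \frac{393}{2} = \frac{538017}{2}$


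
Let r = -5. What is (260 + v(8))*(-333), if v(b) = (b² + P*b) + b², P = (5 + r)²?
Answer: -129204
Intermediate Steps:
P = 0 (P = (5 - 5)² = 0² = 0)
v(b) = 2*b² (v(b) = (b² + 0*b) + b² = (b² + 0) + b² = b² + b² = 2*b²)
(260 + v(8))*(-333) = (260 + 2*8²)*(-333) = (260 + 2*64)*(-333) = (260 + 128)*(-333) = 388*(-333) = -129204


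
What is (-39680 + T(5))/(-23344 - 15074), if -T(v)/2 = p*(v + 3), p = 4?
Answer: 6624/6403 ≈ 1.0345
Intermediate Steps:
T(v) = -24 - 8*v (T(v) = -8*(v + 3) = -8*(3 + v) = -2*(12 + 4*v) = -24 - 8*v)
(-39680 + T(5))/(-23344 - 15074) = (-39680 + (-24 - 8*5))/(-23344 - 15074) = (-39680 + (-24 - 40))/(-38418) = (-39680 - 64)*(-1/38418) = -39744*(-1/38418) = 6624/6403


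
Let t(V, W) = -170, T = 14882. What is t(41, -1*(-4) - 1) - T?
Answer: -15052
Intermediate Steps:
t(41, -1*(-4) - 1) - T = -170 - 1*14882 = -170 - 14882 = -15052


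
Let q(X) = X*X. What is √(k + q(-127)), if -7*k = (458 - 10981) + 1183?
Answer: √855701/7 ≈ 132.15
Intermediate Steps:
q(X) = X²
k = 9340/7 (k = -((458 - 10981) + 1183)/7 = -(-10523 + 1183)/7 = -⅐*(-9340) = 9340/7 ≈ 1334.3)
√(k + q(-127)) = √(9340/7 + (-127)²) = √(9340/7 + 16129) = √(122243/7) = √855701/7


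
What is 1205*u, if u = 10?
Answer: 12050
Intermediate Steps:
1205*u = 1205*10 = 12050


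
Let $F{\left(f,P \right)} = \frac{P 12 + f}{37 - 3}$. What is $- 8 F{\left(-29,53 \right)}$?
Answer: $- \frac{2428}{17} \approx -142.82$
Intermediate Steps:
$F{\left(f,P \right)} = \frac{f}{34} + \frac{6 P}{17}$ ($F{\left(f,P \right)} = \frac{12 P + f}{34} = \left(f + 12 P\right) \frac{1}{34} = \frac{f}{34} + \frac{6 P}{17}$)
$- 8 F{\left(-29,53 \right)} = - 8 \left(\frac{1}{34} \left(-29\right) + \frac{6}{17} \cdot 53\right) = - 8 \left(- \frac{29}{34} + \frac{318}{17}\right) = \left(-8\right) \frac{607}{34} = - \frac{2428}{17}$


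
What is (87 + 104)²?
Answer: 36481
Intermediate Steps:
(87 + 104)² = 191² = 36481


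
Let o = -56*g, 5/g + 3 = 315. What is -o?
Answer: 35/39 ≈ 0.89744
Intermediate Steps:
g = 5/312 (g = 5/(-3 + 315) = 5/312 ≈ 0.016026)
o = -35/39 (o = -56*5/312 = -35/39 ≈ -0.89744)
-o = -1*(-35/39) = 35/39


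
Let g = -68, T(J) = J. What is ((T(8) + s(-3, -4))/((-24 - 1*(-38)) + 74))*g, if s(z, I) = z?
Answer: -85/22 ≈ -3.8636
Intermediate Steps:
((T(8) + s(-3, -4))/((-24 - 1*(-38)) + 74))*g = ((8 - 3)/((-24 - 1*(-38)) + 74))*(-68) = (5/((-24 + 38) + 74))*(-68) = (5/(14 + 74))*(-68) = (5/88)*(-68) = -85/22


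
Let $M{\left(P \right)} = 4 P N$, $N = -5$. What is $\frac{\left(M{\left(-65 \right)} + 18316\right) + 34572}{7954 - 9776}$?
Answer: $- \frac{27094}{911} \approx -29.741$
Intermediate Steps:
$M{\left(P \right)} = - 20 P$ ($M{\left(P \right)} = 4 P \left(-5\right) = - 20 P$)
$\frac{\left(M{\left(-65 \right)} + 18316\right) + 34572}{7954 - 9776} = \frac{\left(\left(-20\right) \left(-65\right) + 18316\right) + 34572}{7954 - 9776} = \frac{\left(1300 + 18316\right) + 34572}{-1822} = \left(19616 + 34572\right) \left(- \frac{1}{1822}\right) = 54188 \left(- \frac{1}{1822}\right) = - \frac{27094}{911}$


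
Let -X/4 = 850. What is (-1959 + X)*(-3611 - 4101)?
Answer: 41328608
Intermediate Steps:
X = -3400 (X = -4*850 = -3400)
(-1959 + X)*(-3611 - 4101) = (-1959 - 3400)*(-3611 - 4101) = -5359*(-7712) = 41328608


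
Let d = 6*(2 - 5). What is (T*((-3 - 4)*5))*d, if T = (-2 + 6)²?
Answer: 10080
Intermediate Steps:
T = 16 (T = 4² = 16)
d = -18 (d = 6*(-3) = -18)
(T*((-3 - 4)*5))*d = (16*((-3 - 4)*5))*(-18) = (16*(-7*5))*(-18) = (16*(-35))*(-18) = -560*(-18) = 10080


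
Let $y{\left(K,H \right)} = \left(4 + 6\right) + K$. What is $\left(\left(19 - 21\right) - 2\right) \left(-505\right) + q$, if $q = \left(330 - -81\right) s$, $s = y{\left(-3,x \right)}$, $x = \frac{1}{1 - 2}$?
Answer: $4897$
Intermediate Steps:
$x = -1$ ($x = \frac{1}{-1} = -1$)
$y{\left(K,H \right)} = 10 + K$
$s = 7$ ($s = 10 - 3 = 7$)
$q = 2877$ ($q = \left(330 - -81\right) 7 = \left(330 + 81\right) 7 = 411 \cdot 7 = 2877$)
$\left(\left(19 - 21\right) - 2\right) \left(-505\right) + q = \left(\left(19 - 21\right) - 2\right) \left(-505\right) + 2877 = \left(-2 - 2\right) \left(-505\right) + 2877 = \left(-4\right) \left(-505\right) + 2877 = 2020 + 2877 = 4897$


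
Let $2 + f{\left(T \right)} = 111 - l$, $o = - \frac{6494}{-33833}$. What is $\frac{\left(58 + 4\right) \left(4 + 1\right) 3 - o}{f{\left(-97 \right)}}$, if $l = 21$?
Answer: $\frac{714959}{67666} \approx 10.566$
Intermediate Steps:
$o = \frac{6494}{33833}$ ($o = \left(-6494\right) \left(- \frac{1}{33833}\right) = \frac{6494}{33833} \approx 0.19194$)
$f{\left(T \right)} = 88$ ($f{\left(T \right)} = -2 + \left(111 - 21\right) = -2 + 90 = 88$)
$\frac{\left(58 + 4\right) \left(4 + 1\right) 3 - o}{f{\left(-97 \right)}} = \frac{\left(58 + 4\right) \left(4 + 1\right) 3 - \frac{6494}{33833}}{88} = \left(62 \cdot 5 \cdot 3 - \frac{6494}{33833}\right) \frac{1}{88} = \left(62 \cdot 15 - \frac{6494}{33833}\right) \frac{1}{88} = \left(930 - \frac{6494}{33833}\right) \frac{1}{88} = \frac{31458196}{33833} \cdot \frac{1}{88} = \frac{714959}{67666}$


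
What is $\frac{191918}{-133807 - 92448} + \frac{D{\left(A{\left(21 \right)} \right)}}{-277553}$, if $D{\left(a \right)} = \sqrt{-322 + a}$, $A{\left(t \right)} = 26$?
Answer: $- \frac{191918}{226255} - \frac{2 i \sqrt{74}}{277553} \approx -0.84824 - 6.1987 \cdot 10^{-5} i$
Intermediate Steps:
$\frac{191918}{-133807 - 92448} + \frac{D{\left(A{\left(21 \right)} \right)}}{-277553} = \frac{191918}{-133807 - 92448} + \frac{\sqrt{-322 + 26}}{-277553} = \frac{191918}{-226255} + \sqrt{-296} \left(- \frac{1}{277553}\right) = 191918 \left(- \frac{1}{226255}\right) + 2 i \sqrt{74} \left(- \frac{1}{277553}\right) = - \frac{191918}{226255} - \frac{2 i \sqrt{74}}{277553}$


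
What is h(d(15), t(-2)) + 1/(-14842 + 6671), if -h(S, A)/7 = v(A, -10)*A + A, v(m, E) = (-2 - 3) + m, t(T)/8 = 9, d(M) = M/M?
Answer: -280036513/8171 ≈ -34272.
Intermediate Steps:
d(M) = 1
t(T) = 72 (t(T) = 8*9 = 72)
v(m, E) = -5 + m
h(S, A) = -7*A - 7*A*(-5 + A) (h(S, A) = -7*((-5 + A)*A + A) = -7*(A*(-5 + A) + A) = -7*(A + A*(-5 + A)) = -7*A - 7*A*(-5 + A))
h(d(15), t(-2)) + 1/(-14842 + 6671) = 7*72*(4 - 1*72) + 1/(-14842 + 6671) = 7*72*(4 - 72) + 1/(-8171) = 7*72*(-68) - 1/8171 = -34272 - 1/8171 = -280036513/8171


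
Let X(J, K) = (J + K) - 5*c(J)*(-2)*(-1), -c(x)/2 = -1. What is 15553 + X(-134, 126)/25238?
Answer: 196263293/12619 ≈ 15553.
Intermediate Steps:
c(x) = 2 (c(x) = -2*(-1) = 2)
X(J, K) = -20 + J + K (X(J, K) = (J + K) - 5*2*(-2)*(-1) = (J + K) - (-20)*(-1) = (J + K) - 5*4 = (J + K) - 20 = -20 + J + K)
15553 + X(-134, 126)/25238 = 15553 + (-20 - 134 + 126)/25238 = 15553 - 28*1/25238 = 15553 - 14/12619 = 196263293/12619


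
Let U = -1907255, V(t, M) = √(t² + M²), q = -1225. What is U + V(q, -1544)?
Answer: -1907255 + √3884561 ≈ -1.9053e+6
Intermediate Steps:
V(t, M) = √(M² + t²)
U + V(q, -1544) = -1907255 + √((-1544)² + (-1225)²) = -1907255 + √(2383936 + 1500625) = -1907255 + √3884561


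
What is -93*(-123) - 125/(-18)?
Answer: 206027/18 ≈ 11446.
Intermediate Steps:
-93*(-123) - 125/(-18) = 11439 - 125*(-1/18) = 11439 + 125/18 = 206027/18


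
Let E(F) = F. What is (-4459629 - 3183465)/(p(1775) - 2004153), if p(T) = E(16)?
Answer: 7643094/2004137 ≈ 3.8137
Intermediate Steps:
p(T) = 16
(-4459629 - 3183465)/(p(1775) - 2004153) = (-4459629 - 3183465)/(16 - 2004153) = -7643094/(-2004137) = -7643094*(-1/2004137) = 7643094/2004137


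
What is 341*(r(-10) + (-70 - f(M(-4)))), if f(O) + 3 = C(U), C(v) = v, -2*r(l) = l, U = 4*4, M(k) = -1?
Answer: -26598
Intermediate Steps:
U = 16
r(l) = -l/2
f(O) = 13 (f(O) = -3 + 16 = 13)
341*(r(-10) + (-70 - f(M(-4)))) = 341*(-½*(-10) + (-70 - 1*13)) = 341*(5 + (-70 - 13)) = 341*(5 - 83) = 341*(-78) = -26598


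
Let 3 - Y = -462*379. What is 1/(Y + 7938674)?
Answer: 1/8113775 ≈ 1.2325e-7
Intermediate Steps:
Y = 175101 (Y = 3 - (-462)*379 = 3 - 1*(-175098) = 3 + 175098 = 175101)
1/(Y + 7938674) = 1/(175101 + 7938674) = 1/8113775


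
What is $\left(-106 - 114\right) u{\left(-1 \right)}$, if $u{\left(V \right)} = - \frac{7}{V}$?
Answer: $-1540$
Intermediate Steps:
$\left(-106 - 114\right) u{\left(-1 \right)} = \left(-106 - 114\right) \left(- \frac{7}{-1}\right) = - 220 \left(\left(-7\right) \left(-1\right)\right) = \left(-220\right) 7 = -1540$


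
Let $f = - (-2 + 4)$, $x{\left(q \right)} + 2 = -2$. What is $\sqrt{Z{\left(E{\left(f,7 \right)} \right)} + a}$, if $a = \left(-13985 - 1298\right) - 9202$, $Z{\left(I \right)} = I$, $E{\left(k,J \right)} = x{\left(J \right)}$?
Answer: $3 i \sqrt{2721} \approx 156.49 i$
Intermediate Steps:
$x{\left(q \right)} = -4$ ($x{\left(q \right)} = -2 - 2 = -4$)
$f = -2$ ($f = \left(-1\right) 2 = -2$)
$E{\left(k,J \right)} = -4$
$a = -24485$ ($a = -15283 - 9202 = -24485$)
$\sqrt{Z{\left(E{\left(f,7 \right)} \right)} + a} = \sqrt{-4 - 24485} = \sqrt{-24489} = 3 i \sqrt{2721}$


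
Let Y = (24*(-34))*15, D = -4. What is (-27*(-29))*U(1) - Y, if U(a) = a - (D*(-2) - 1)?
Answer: 7542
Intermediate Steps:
U(a) = -7 + a (U(a) = a - (-4*(-2) - 1) = a - (8 - 1) = a - 1*7 = a - 7 = -7 + a)
Y = -12240 (Y = -816*15 = -12240)
(-27*(-29))*U(1) - Y = (-27*(-29))*(-7 + 1) - 1*(-12240) = 783*(-6) + 12240 = -4698 + 12240 = 7542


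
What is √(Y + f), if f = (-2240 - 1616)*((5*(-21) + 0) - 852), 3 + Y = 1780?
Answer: √3691969 ≈ 1921.4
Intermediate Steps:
Y = 1777 (Y = -3 + 1780 = 1777)
f = 3690192 (f = -3856*((-105 + 0) - 852) = -3856*(-105 - 852) = -3856*(-957) = 3690192)
√(Y + f) = √(1777 + 3690192) = √3691969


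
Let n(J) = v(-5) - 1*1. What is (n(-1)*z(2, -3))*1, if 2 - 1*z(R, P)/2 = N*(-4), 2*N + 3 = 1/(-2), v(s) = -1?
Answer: 20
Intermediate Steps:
N = -7/4 (N = -3/2 + (½)/(-2) = -3/2 + (½)*(-½) = -3/2 - ¼ = -7/4 ≈ -1.7500)
z(R, P) = -10 (z(R, P) = 4 - (-7)*(-4)/2 = 4 - 2*7 = 4 - 14 = -10)
n(J) = -2 (n(J) = -1 - 1*1 = -1 - 1 = -2)
(n(-1)*z(2, -3))*1 = -2*(-10)*1 = 20*1 = 20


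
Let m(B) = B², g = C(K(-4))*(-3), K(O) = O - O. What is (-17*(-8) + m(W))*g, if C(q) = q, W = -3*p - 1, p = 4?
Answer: 0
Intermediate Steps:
K(O) = 0
W = -13 (W = -3*4 - 1 = -12 - 1 = -13)
g = 0 (g = 0*(-3) = 0)
(-17*(-8) + m(W))*g = (-17*(-8) + (-13)²)*0 = (136 + 169)*0 = 305*0 = 0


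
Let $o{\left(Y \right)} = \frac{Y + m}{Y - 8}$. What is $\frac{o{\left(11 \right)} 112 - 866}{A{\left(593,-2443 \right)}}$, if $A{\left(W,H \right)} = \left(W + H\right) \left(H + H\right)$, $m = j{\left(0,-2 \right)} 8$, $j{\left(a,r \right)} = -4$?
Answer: $- \frac{33}{180782} \approx -0.00018254$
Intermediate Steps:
$m = -32$ ($m = \left(-4\right) 8 = -32$)
$o{\left(Y \right)} = \frac{-32 + Y}{-8 + Y}$ ($o{\left(Y \right)} = \frac{Y - 32}{Y - 8} = \frac{-32 + Y}{-8 + Y}$)
$A{\left(W,H \right)} = 2 H \left(H + W\right)$ ($A{\left(W,H \right)} = \left(H + W\right) 2 H = 2 H \left(H + W\right)$)
$\frac{o{\left(11 \right)} 112 - 866}{A{\left(593,-2443 \right)}} = \frac{\frac{-32 + 11}{-8 + 11} \cdot 112 - 866}{2 \left(-2443\right) \left(-2443 + 593\right)} = \frac{\frac{1}{3} \left(-21\right) 112 - 866}{2 \left(-2443\right) \left(-1850\right)} = \frac{\frac{1}{3} \left(-21\right) 112 - 866}{9039100} = \left(\left(-7\right) 112 - 866\right) \frac{1}{9039100} = \left(-784 - 866\right) \frac{1}{9039100} = \left(-1650\right) \frac{1}{9039100} = - \frac{33}{180782}$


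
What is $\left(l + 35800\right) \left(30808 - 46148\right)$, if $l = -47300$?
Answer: $176410000$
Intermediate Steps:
$\left(l + 35800\right) \left(30808 - 46148\right) = \left(-47300 + 35800\right) \left(30808 - 46148\right) = \left(-11500\right) \left(-15340\right) = 176410000$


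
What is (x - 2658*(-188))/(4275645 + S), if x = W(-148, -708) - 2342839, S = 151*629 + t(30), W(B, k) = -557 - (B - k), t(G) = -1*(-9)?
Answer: -1844252/4370633 ≈ -0.42196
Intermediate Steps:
t(G) = 9
W(B, k) = -557 + k - B (W(B, k) = -557 + (k - B) = -557 + k - B)
S = 94988 (S = 151*629 + 9 = 94979 + 9 = 94988)
x = -2343956 (x = (-557 - 708 - 1*(-148)) - 2342839 = (-557 - 708 + 148) - 2342839 = -1117 - 2342839 = -2343956)
(x - 2658*(-188))/(4275645 + S) = (-2343956 - 2658*(-188))/(4275645 + 94988) = (-2343956 + 499704)/4370633 = -1844252*1/4370633 = -1844252/4370633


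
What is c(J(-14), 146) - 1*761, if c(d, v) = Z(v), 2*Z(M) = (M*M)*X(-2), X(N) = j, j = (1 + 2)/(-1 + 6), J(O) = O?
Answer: 28169/5 ≈ 5633.8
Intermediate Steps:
j = ⅗ (j = 3/5 = 3*(⅕) = ⅗ ≈ 0.60000)
X(N) = ⅗
Z(M) = 3*M²/10 (Z(M) = ((M*M)*(⅗))/2 = (M²*(⅗))/2 = (3*M²/5)/2 = 3*M²/10)
c(d, v) = 3*v²/10
c(J(-14), 146) - 1*761 = (3/10)*146² - 1*761 = (3/10)*21316 - 761 = 31974/5 - 761 = 28169/5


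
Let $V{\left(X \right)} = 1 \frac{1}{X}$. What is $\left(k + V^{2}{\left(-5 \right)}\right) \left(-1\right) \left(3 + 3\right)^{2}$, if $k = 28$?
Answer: $- \frac{25236}{25} \approx -1009.4$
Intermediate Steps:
$V{\left(X \right)} = \frac{1}{X}$
$\left(k + V^{2}{\left(-5 \right)}\right) \left(-1\right) \left(3 + 3\right)^{2} = \left(28 + \left(\frac{1}{-5}\right)^{2}\right) \left(-1\right) \left(3 + 3\right)^{2} = \left(28 + \left(- \frac{1}{5}\right)^{2}\right) \left(-1\right) 6^{2} = \left(28 + \frac{1}{25}\right) \left(-1\right) 36 = \frac{701}{25} \left(-1\right) 36 = \left(- \frac{701}{25}\right) 36 = - \frac{25236}{25}$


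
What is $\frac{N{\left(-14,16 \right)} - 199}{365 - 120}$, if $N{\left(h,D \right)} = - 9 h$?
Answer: $- \frac{73}{245} \approx -0.29796$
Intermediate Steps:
$\frac{N{\left(-14,16 \right)} - 199}{365 - 120} = \frac{\left(-9\right) \left(-14\right) - 199}{365 - 120} = \frac{126 - 199}{245} = \left(-73\right) \frac{1}{245} = - \frac{73}{245}$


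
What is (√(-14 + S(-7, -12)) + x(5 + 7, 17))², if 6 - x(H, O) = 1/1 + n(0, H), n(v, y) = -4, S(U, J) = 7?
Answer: (9 + I*√7)² ≈ 74.0 + 47.624*I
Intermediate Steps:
x(H, O) = 9 (x(H, O) = 6 - (1/1 - 4) = 6 - (1 - 4) = 6 - 1*(-3) = 6 + 3 = 9)
(√(-14 + S(-7, -12)) + x(5 + 7, 17))² = (√(-14 + 7) + 9)² = (√(-7) + 9)² = (I*√7 + 9)² = (9 + I*√7)²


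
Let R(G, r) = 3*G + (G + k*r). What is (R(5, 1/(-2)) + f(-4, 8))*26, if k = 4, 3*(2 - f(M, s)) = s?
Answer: 1352/3 ≈ 450.67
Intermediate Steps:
f(M, s) = 2 - s/3
R(G, r) = 4*G + 4*r (R(G, r) = 3*G + (G + 4*r) = 4*G + 4*r)
(R(5, 1/(-2)) + f(-4, 8))*26 = ((4*5 + 4/(-2)) + (2 - 1/3*8))*26 = ((20 + 4*(-1/2)) + (2 - 8/3))*26 = ((20 - 2) - 2/3)*26 = (18 - 2/3)*26 = (52/3)*26 = 1352/3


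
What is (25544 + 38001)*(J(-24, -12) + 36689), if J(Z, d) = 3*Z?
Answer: 2326827265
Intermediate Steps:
(25544 + 38001)*(J(-24, -12) + 36689) = (25544 + 38001)*(3*(-24) + 36689) = 63545*(-72 + 36689) = 63545*36617 = 2326827265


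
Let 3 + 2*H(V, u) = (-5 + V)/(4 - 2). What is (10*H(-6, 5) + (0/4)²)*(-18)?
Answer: 765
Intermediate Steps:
H(V, u) = -11/4 + V/4 (H(V, u) = -3/2 + ((-5 + V)/(4 - 2))/2 = -3/2 + ((-5 + V)/2)/2 = -3/2 + ((-5 + V)*(½))/2 = -3/2 + (-5/2 + V/2)/2 = -3/2 + (-5/4 + V/4) = -11/4 + V/4)
(10*H(-6, 5) + (0/4)²)*(-18) = (10*(-11/4 + (¼)*(-6)) + (0/4)²)*(-18) = (10*(-11/4 - 3/2) + (0*(¼))²)*(-18) = (10*(-17/4) + 0²)*(-18) = (-85/2 + 0)*(-18) = -85/2*(-18) = 765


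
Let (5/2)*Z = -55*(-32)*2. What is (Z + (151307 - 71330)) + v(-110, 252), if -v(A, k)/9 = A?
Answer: 82375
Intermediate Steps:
v(A, k) = -9*A
Z = 1408 (Z = 2*(-55*(-32)*2)/5 = 2*(1760*2)/5 = (⅖)*3520 = 1408)
(Z + (151307 - 71330)) + v(-110, 252) = (1408 + (151307 - 71330)) - 9*(-110) = (1408 + 79977) + 990 = 81385 + 990 = 82375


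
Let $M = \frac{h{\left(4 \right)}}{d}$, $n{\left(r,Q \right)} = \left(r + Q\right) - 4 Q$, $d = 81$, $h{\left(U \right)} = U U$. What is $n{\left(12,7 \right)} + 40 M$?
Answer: $- \frac{89}{81} \approx -1.0988$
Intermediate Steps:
$h{\left(U \right)} = U^{2}$
$n{\left(r,Q \right)} = r - 3 Q$ ($n{\left(r,Q \right)} = \left(Q + r\right) - 4 Q = r - 3 Q$)
$M = \frac{16}{81}$ ($M = \frac{4^{2}}{81} = 16 \cdot \frac{1}{81} = \frac{16}{81} \approx 0.19753$)
$n{\left(12,7 \right)} + 40 M = \left(12 - 21\right) + 40 \cdot \frac{16}{81} = \left(12 - 21\right) + \frac{640}{81} = -9 + \frac{640}{81} = - \frac{89}{81}$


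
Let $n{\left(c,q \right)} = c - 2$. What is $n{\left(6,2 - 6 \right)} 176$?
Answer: $704$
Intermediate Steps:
$n{\left(c,q \right)} = -2 + c$ ($n{\left(c,q \right)} = c - 2 = -2 + c$)
$n{\left(6,2 - 6 \right)} 176 = \left(-2 + 6\right) 176 = 4 \cdot 176 = 704$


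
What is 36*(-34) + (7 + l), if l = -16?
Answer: -1233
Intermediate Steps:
36*(-34) + (7 + l) = 36*(-34) + (7 - 16) = -1224 - 9 = -1233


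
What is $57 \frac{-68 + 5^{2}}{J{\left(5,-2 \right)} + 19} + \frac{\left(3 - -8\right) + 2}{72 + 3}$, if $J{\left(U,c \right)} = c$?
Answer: $- \frac{183604}{1275} \approx -144.0$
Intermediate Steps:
$57 \frac{-68 + 5^{2}}{J{\left(5,-2 \right)} + 19} + \frac{\left(3 - -8\right) + 2}{72 + 3} = 57 \frac{-68 + 5^{2}}{-2 + 19} + \frac{\left(3 - -8\right) + 2}{72 + 3} = 57 \frac{-68 + 25}{17} + \frac{\left(3 + 8\right) + 2}{75} = 57 \left(\left(-43\right) \frac{1}{17}\right) + \left(11 + 2\right) \frac{1}{75} = 57 \left(- \frac{43}{17}\right) + 13 \cdot \frac{1}{75} = - \frac{2451}{17} + \frac{13}{75} = - \frac{183604}{1275}$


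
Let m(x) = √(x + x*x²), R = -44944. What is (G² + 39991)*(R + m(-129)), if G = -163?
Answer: -2991472640 + 66560*I*√2146818 ≈ -2.9915e+9 + 9.7524e+7*I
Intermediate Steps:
m(x) = √(x + x³)
(G² + 39991)*(R + m(-129)) = ((-163)² + 39991)*(-44944 + √(-129 + (-129)³)) = (26569 + 39991)*(-44944 + √(-129 - 2146689)) = 66560*(-44944 + √(-2146818)) = 66560*(-44944 + I*√2146818) = -2991472640 + 66560*I*√2146818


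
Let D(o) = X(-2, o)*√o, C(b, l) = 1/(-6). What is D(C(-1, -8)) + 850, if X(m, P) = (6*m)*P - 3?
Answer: 850 - I*√6/6 ≈ 850.0 - 0.40825*I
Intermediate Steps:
X(m, P) = -3 + 6*P*m (X(m, P) = 6*P*m - 3 = -3 + 6*P*m)
C(b, l) = -⅙
D(o) = √o*(-3 - 12*o) (D(o) = (-3 + 6*o*(-2))*√o = (-3 - 12*o)*√o = √o*(-3 - 12*o))
D(C(-1, -8)) + 850 = √(-⅙)*(-3 - 12*(-⅙)) + 850 = (I*√6/6)*(-3 + 2) + 850 = (I*√6/6)*(-1) + 850 = -I*√6/6 + 850 = 850 - I*√6/6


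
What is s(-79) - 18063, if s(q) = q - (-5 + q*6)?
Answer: -17663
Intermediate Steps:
s(q) = 5 - 5*q (s(q) = q - (-5 + 6*q) = q + (5 - 6*q) = 5 - 5*q)
s(-79) - 18063 = (5 - 5*(-79)) - 18063 = (5 + 395) - 18063 = 400 - 18063 = -17663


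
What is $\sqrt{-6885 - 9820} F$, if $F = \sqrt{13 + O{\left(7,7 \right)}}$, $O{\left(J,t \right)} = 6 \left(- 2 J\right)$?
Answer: $- \sqrt{1186055} \approx -1089.1$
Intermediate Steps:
$O{\left(J,t \right)} = - 12 J$
$F = i \sqrt{71}$ ($F = \sqrt{13 - 84} = \sqrt{-71} = i \sqrt{71} \approx 8.4261 i$)
$\sqrt{-6885 - 9820} F = \sqrt{-6885 - 9820} i \sqrt{71} = \sqrt{-16705} i \sqrt{71} = i \sqrt{16705} i \sqrt{71} = - \sqrt{1186055}$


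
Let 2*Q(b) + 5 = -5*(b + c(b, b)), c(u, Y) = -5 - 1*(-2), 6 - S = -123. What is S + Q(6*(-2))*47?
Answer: 1774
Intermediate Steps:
S = 129 (S = 6 - 1*(-123) = 6 + 123 = 129)
c(u, Y) = -3 (c(u, Y) = -5 + 2 = -3)
Q(b) = 5 - 5*b/2 (Q(b) = -5/2 + (-5*(b - 3))/2 = -5/2 + (-5*(-3 + b))/2 = -5/2 + (15 - 5*b)/2 = -5/2 + (15/2 - 5*b/2) = 5 - 5*b/2)
S + Q(6*(-2))*47 = 129 + (5 - 15*(-2))*47 = 129 + (5 - 5/2*(-12))*47 = 129 + (5 + 30)*47 = 129 + 35*47 = 129 + 1645 = 1774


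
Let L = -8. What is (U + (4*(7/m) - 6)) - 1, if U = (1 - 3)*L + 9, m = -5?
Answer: 62/5 ≈ 12.400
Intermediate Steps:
U = 25 (U = (1 - 3)*(-8) + 9 = -2*(-8) + 9 = 16 + 9 = 25)
(U + (4*(7/m) - 6)) - 1 = (25 + (4*(7/(-5)) - 6)) - 1 = (25 + (4*(7*(-⅕)) - 6)) - 1 = (25 + (4*(-7/5) - 6)) - 1 = (25 + (-28/5 - 6)) - 1 = (25 - 58/5) - 1 = 67/5 - 1 = 62/5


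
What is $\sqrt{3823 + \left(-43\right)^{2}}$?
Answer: $2 \sqrt{1418} \approx 75.313$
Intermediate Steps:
$\sqrt{3823 + \left(-43\right)^{2}} = \sqrt{3823 + 1849} = \sqrt{5672} = 2 \sqrt{1418}$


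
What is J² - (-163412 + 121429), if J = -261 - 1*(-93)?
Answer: 70207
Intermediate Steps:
J = -168 (J = -261 + 93 = -168)
J² - (-163412 + 121429) = (-168)² - (-163412 + 121429) = 28224 - 1*(-41983) = 28224 + 41983 = 70207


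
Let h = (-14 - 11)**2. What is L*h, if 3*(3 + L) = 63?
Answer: 11250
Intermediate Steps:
L = 18 (L = -3 + (1/3)*63 = -3 + 21 = 18)
h = 625 (h = (-25)**2 = 625)
L*h = 18*625 = 11250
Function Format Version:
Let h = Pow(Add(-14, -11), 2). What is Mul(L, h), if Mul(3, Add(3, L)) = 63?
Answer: 11250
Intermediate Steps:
L = 18 (L = Add(-3, Mul(Rational(1, 3), 63)) = Add(-3, 21) = 18)
h = 625 (h = Pow(-25, 2) = 625)
Mul(L, h) = Mul(18, 625) = 11250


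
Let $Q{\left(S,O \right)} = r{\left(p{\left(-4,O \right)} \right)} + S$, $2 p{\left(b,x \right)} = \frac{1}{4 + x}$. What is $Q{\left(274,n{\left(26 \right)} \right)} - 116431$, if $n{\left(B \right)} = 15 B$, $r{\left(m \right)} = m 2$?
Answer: $- \frac{45765857}{394} \approx -1.1616 \cdot 10^{5}$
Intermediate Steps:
$p{\left(b,x \right)} = \frac{1}{2 \left(4 + x\right)}$
$r{\left(m \right)} = 2 m$
$Q{\left(S,O \right)} = S + \frac{1}{4 + O}$ ($Q{\left(S,O \right)} = 2 \frac{1}{2 \left(4 + O\right)} + S = \frac{1}{4 + O} + S = S + \frac{1}{4 + O}$)
$Q{\left(274,n{\left(26 \right)} \right)} - 116431 = \frac{1 + 274 \left(4 + 15 \cdot 26\right)}{4 + 15 \cdot 26} - 116431 = \frac{1 + 274 \left(4 + 390\right)}{4 + 390} - 116431 = \frac{1 + 274 \cdot 394}{394} - 116431 = \frac{1 + 107956}{394} - 116431 = \frac{1}{394} \cdot 107957 - 116431 = \frac{107957}{394} - 116431 = - \frac{45765857}{394}$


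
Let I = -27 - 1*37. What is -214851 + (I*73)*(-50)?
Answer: 18749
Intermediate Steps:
I = -64 (I = -27 - 37 = -64)
-214851 + (I*73)*(-50) = -214851 - 64*73*(-50) = -214851 - 4672*(-50) = -214851 + 233600 = 18749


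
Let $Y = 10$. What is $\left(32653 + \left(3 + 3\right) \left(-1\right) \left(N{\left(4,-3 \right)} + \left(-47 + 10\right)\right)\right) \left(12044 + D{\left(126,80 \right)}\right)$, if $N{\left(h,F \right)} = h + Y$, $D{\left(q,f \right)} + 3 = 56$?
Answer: $396672727$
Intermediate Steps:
$D{\left(q,f \right)} = 53$ ($D{\left(q,f \right)} = -3 + 56 = 53$)
$N{\left(h,F \right)} = 10 + h$ ($N{\left(h,F \right)} = h + 10 = 10 + h$)
$\left(32653 + \left(3 + 3\right) \left(-1\right) \left(N{\left(4,-3 \right)} + \left(-47 + 10\right)\right)\right) \left(12044 + D{\left(126,80 \right)}\right) = \left(32653 + \left(3 + 3\right) \left(-1\right) \left(\left(10 + 4\right) + \left(-47 + 10\right)\right)\right) \left(12044 + 53\right) = \left(32653 + 6 \left(-1\right) \left(14 - 37\right)\right) 12097 = \left(32653 - -138\right) 12097 = \left(32653 + 138\right) 12097 = 32791 \cdot 12097 = 396672727$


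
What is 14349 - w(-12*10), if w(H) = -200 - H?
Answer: 14429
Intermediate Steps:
14349 - w(-12*10) = 14349 - (-200 - (-12)*10) = 14349 - (-200 - 1*(-120)) = 14349 - (-200 + 120) = 14349 - 1*(-80) = 14349 + 80 = 14429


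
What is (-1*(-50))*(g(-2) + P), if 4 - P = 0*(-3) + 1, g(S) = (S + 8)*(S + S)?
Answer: -1050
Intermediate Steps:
g(S) = 2*S*(8 + S) (g(S) = (8 + S)*(2*S) = 2*S*(8 + S))
P = 3 (P = 4 - (0*(-3) + 1) = 4 - (0 + 1) = 4 - 1*1 = 4 - 1 = 3)
(-1*(-50))*(g(-2) + P) = (-1*(-50))*(2*(-2)*(8 - 2) + 3) = 50*(2*(-2)*6 + 3) = 50*(-24 + 3) = 50*(-21) = -1050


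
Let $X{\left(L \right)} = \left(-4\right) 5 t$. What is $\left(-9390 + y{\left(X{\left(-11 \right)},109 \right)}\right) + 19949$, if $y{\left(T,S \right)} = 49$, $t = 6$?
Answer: $10608$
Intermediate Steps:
$X{\left(L \right)} = -120$ ($X{\left(L \right)} = \left(-4\right) 5 \cdot 6 = \left(-20\right) 6 = -120$)
$\left(-9390 + y{\left(X{\left(-11 \right)},109 \right)}\right) + 19949 = \left(-9390 + 49\right) + 19949 = -9341 + 19949 = 10608$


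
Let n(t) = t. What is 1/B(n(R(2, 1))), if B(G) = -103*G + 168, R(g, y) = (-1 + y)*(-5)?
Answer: 1/168 ≈ 0.0059524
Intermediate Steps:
R(g, y) = 5 - 5*y
B(G) = 168 - 103*G
1/B(n(R(2, 1))) = 1/(168 - 103*(5 - 5*1)) = 1/(168 - 103*(5 - 5)) = 1/(168 - 103*0) = 1/(168 + 0) = 1/168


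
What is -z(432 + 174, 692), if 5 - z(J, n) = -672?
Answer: -677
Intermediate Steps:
z(J, n) = 677 (z(J, n) = 5 - 1*(-672) = 5 + 672 = 677)
-z(432 + 174, 692) = -1*677 = -677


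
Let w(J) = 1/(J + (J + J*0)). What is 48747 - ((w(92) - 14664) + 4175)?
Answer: 10899423/184 ≈ 59236.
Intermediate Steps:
w(J) = 1/(2*J) (w(J) = 1/(J + (J + 0)) = 1/(J + J) = 1/(2*J))
48747 - ((w(92) - 14664) + 4175) = 48747 - (((½)/92 - 14664) + 4175) = 48747 - (((½)*(1/92) - 14664) + 4175) = 48747 - ((1/184 - 14664) + 4175) = 48747 - (-2698175/184 + 4175) = 48747 - 1*(-1929975/184) = 48747 + 1929975/184 = 10899423/184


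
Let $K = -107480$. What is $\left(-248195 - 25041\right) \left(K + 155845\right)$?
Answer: $-13215059140$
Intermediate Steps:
$\left(-248195 - 25041\right) \left(K + 155845\right) = \left(-248195 - 25041\right) \left(-107480 + 155845\right) = \left(-273236\right) 48365 = -13215059140$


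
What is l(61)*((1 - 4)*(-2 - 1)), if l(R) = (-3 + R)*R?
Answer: 31842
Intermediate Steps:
l(R) = R*(-3 + R)
l(61)*((1 - 4)*(-2 - 1)) = (61*(-3 + 61))*((1 - 4)*(-2 - 1)) = (61*58)*(-3*(-3)) = 3538*9 = 31842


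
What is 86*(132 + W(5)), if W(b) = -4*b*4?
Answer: 4472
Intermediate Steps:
W(b) = -16*b
86*(132 + W(5)) = 86*(132 - 16*5) = 86*(132 - 80) = 86*52 = 4472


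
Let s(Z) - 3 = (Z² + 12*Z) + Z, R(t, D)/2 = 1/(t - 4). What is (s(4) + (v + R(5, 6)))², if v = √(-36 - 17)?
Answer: (73 + I*√53)² ≈ 5276.0 + 1062.9*I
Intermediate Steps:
R(t, D) = 2/(-4 + t) (R(t, D) = 2/(t - 4) = 2/(-4 + t))
v = I*√53 (v = √(-53) = I*√53 ≈ 7.2801*I)
s(Z) = 3 + Z² + 13*Z (s(Z) = 3 + ((Z² + 12*Z) + Z) = 3 + (Z² + 13*Z) = 3 + Z² + 13*Z)
(s(4) + (v + R(5, 6)))² = ((3 + 4² + 13*4) + (I*√53 + 2/(-4 + 5)))² = ((3 + 16 + 52) + (I*√53 + 2/1))² = (71 + (I*√53 + 2*1))² = (71 + (I*√53 + 2))² = (71 + (2 + I*√53))² = (73 + I*√53)²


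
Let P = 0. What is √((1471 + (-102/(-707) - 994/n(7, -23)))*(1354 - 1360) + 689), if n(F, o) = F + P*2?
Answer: I*√3641832649/707 ≈ 85.357*I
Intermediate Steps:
n(F, o) = F (n(F, o) = F + 0*2 = F + 0 = F)
√((1471 + (-102/(-707) - 994/n(7, -23)))*(1354 - 1360) + 689) = √((1471 + (-102/(-707) - 994/7))*(1354 - 1360) + 689) = √((1471 + (-102*(-1/707) - 994*⅐))*(-6) + 689) = √((1471 + (102/707 - 142))*(-6) + 689) = √((1471 - 100292/707)*(-6) + 689) = √((939705/707)*(-6) + 689) = √(-5638230/707 + 689) = √(-5151107/707) = I*√3641832649/707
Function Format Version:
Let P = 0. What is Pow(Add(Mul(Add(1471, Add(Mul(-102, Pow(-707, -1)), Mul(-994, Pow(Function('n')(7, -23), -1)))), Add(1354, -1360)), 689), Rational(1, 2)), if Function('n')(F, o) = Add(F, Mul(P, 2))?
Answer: Mul(Rational(1, 707), I, Pow(3641832649, Rational(1, 2))) ≈ Mul(85.357, I)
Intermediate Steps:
Function('n')(F, o) = F (Function('n')(F, o) = Add(F, Mul(0, 2)) = Add(F, 0) = F)
Pow(Add(Mul(Add(1471, Add(Mul(-102, Pow(-707, -1)), Mul(-994, Pow(Function('n')(7, -23), -1)))), Add(1354, -1360)), 689), Rational(1, 2)) = Pow(Add(Mul(Add(1471, Add(Mul(-102, Pow(-707, -1)), Mul(-994, Pow(7, -1)))), Add(1354, -1360)), 689), Rational(1, 2)) = Pow(Add(Mul(Add(1471, Add(Mul(-102, Rational(-1, 707)), Mul(-994, Rational(1, 7)))), -6), 689), Rational(1, 2)) = Pow(Add(Mul(Add(1471, Add(Rational(102, 707), -142)), -6), 689), Rational(1, 2)) = Pow(Add(Mul(Add(1471, Rational(-100292, 707)), -6), 689), Rational(1, 2)) = Pow(Add(Mul(Rational(939705, 707), -6), 689), Rational(1, 2)) = Pow(Add(Rational(-5638230, 707), 689), Rational(1, 2)) = Pow(Rational(-5151107, 707), Rational(1, 2)) = Mul(Rational(1, 707), I, Pow(3641832649, Rational(1, 2)))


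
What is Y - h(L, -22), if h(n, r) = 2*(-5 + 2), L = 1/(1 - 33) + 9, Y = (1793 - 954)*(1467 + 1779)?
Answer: 2723400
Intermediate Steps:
Y = 2723394 (Y = 839*3246 = 2723394)
L = 287/32 (L = 1/(-32) + 9 = -1/32 + 9 = 287/32 ≈ 8.9688)
h(n, r) = -6 (h(n, r) = 2*(-3) = -6)
Y - h(L, -22) = 2723394 - 1*(-6) = 2723394 + 6 = 2723400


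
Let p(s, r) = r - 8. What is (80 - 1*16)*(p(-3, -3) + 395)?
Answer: 24576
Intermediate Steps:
p(s, r) = -8 + r
(80 - 1*16)*(p(-3, -3) + 395) = (80 - 1*16)*((-8 - 3) + 395) = (80 - 16)*(-11 + 395) = 64*384 = 24576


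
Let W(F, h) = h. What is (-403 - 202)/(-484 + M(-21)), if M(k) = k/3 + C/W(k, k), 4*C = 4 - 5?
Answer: 50820/41243 ≈ 1.2322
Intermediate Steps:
C = -1/4 (C = (4 - 5)/4 = (1/4)*(-1) = -1/4 ≈ -0.25000)
M(k) = -1/(4*k) + k/3 (M(k) = k/3 - 1/(4*k) = -1/(4*k) + k/3)
(-403 - 202)/(-484 + M(-21)) = (-403 - 202)/(-484 + (-1/4/(-21) + (1/3)*(-21))) = -605/(-484 + (-1/4*(-1/21) - 7)) = -605/(-484 + (1/84 - 7)) = -605/(-484 - 587/84) = -605/(-41243/84) = -605*(-84/41243) = 50820/41243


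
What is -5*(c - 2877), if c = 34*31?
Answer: 9115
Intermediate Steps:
c = 1054
-5*(c - 2877) = -5*(1054 - 2877) = -5*(-1823) = 9115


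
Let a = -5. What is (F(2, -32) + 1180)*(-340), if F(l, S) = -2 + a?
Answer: -398820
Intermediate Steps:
F(l, S) = -7 (F(l, S) = -2 - 5 = -7)
(F(2, -32) + 1180)*(-340) = (-7 + 1180)*(-340) = 1173*(-340) = -398820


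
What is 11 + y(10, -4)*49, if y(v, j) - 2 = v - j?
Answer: 795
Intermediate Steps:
y(v, j) = 2 + v - j (y(v, j) = 2 + (v - j) = 2 + v - j)
11 + y(10, -4)*49 = 11 + (2 + 10 - 1*(-4))*49 = 11 + (2 + 10 + 4)*49 = 11 + 16*49 = 11 + 784 = 795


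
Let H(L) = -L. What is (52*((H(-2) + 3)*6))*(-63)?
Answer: -98280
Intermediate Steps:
(52*((H(-2) + 3)*6))*(-63) = (52*((-1*(-2) + 3)*6))*(-63) = (52*((2 + 3)*6))*(-63) = (52*(5*6))*(-63) = (52*30)*(-63) = 1560*(-63) = -98280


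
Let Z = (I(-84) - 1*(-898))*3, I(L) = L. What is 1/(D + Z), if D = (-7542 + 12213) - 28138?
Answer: -1/21025 ≈ -4.7562e-5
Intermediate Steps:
D = -23467 (D = 4671 - 28138 = -23467)
Z = 2442 (Z = (-84 - 1*(-898))*3 = (-84 + 898)*3 = 814*3 = 2442)
1/(D + Z) = 1/(-23467 + 2442) = 1/(-21025) = -1/21025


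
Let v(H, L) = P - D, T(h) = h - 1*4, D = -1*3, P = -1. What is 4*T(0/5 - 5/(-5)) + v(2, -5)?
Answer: -10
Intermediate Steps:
D = -3
T(h) = -4 + h (T(h) = h - 4 = -4 + h)
v(H, L) = 2 (v(H, L) = -1 - 1*(-3) = -1 + 3 = 2)
4*T(0/5 - 5/(-5)) + v(2, -5) = 4*(-4 + (0/5 - 5/(-5))) + 2 = 4*(-4 + (0*(⅕) - 5*(-⅕))) + 2 = 4*(-4 + (0 + 1)) + 2 = 4*(-4 + 1) + 2 = 4*(-3) + 2 = -12 + 2 = -10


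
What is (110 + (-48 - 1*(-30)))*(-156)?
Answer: -14352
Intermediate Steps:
(110 + (-48 - 1*(-30)))*(-156) = (110 + (-48 + 30))*(-156) = (110 - 18)*(-156) = 92*(-156) = -14352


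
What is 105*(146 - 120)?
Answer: 2730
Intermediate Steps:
105*(146 - 120) = 105*26 = 2730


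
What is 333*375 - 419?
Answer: 124456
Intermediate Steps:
333*375 - 419 = 124875 - 419 = 124456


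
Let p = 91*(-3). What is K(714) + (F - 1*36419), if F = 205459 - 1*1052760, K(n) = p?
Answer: -883993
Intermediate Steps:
p = -273
K(n) = -273
F = -847301 (F = 205459 - 1052760 = -847301)
K(714) + (F - 1*36419) = -273 + (-847301 - 1*36419) = -273 + (-847301 - 36419) = -273 - 883720 = -883993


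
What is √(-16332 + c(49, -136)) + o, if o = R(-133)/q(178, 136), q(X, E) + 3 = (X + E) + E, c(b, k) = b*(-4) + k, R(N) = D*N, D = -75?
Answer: 3325/149 + 2*I*√4166 ≈ 22.315 + 129.09*I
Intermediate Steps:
R(N) = -75*N
c(b, k) = k - 4*b (c(b, k) = -4*b + k = k - 4*b)
q(X, E) = -3 + X + 2*E (q(X, E) = -3 + ((X + E) + E) = -3 + ((E + X) + E) = -3 + (X + 2*E) = -3 + X + 2*E)
o = 3325/149 (o = (-75*(-133))/(-3 + 178 + 2*136) = 9975/(-3 + 178 + 272) = 9975/447 = 9975*(1/447) = 3325/149 ≈ 22.315)
√(-16332 + c(49, -136)) + o = √(-16332 + (-136 - 4*49)) + 3325/149 = √(-16332 + (-136 - 196)) + 3325/149 = √(-16332 - 332) + 3325/149 = √(-16664) + 3325/149 = 2*I*√4166 + 3325/149 = 3325/149 + 2*I*√4166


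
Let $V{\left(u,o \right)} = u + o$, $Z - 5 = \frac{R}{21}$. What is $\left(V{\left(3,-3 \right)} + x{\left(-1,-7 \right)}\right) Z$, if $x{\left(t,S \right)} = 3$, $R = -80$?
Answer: $\frac{25}{7} \approx 3.5714$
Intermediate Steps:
$Z = \frac{25}{21}$ ($Z = 5 - \frac{80}{21} = \frac{25}{21} \approx 1.1905$)
$V{\left(u,o \right)} = o + u$
$\left(V{\left(3,-3 \right)} + x{\left(-1,-7 \right)}\right) Z = \left(\left(-3 + 3\right) + 3\right) \frac{25}{21} = \left(0 + 3\right) \frac{25}{21} = 3 \cdot \frac{25}{21} = \frac{25}{7}$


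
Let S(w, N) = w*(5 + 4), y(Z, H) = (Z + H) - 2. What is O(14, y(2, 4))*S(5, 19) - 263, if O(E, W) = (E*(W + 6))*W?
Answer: 24937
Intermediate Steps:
y(Z, H) = -2 + H + Z (y(Z, H) = (H + Z) - 2 = -2 + H + Z)
S(w, N) = 9*w (S(w, N) = w*9 = 9*w)
O(E, W) = E*W*(6 + W) (O(E, W) = (E*(6 + W))*W = E*W*(6 + W))
O(14, y(2, 4))*S(5, 19) - 263 = (14*(-2 + 4 + 2)*(6 + (-2 + 4 + 2)))*(9*5) - 263 = (14*4*(6 + 4))*45 - 263 = (14*4*10)*45 - 263 = 560*45 - 263 = 25200 - 263 = 24937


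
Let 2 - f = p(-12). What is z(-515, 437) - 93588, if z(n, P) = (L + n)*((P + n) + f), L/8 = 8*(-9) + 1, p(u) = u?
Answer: -24276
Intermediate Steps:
f = 14 (f = 2 - 1*(-12) = 2 + 12 = 14)
L = -568 (L = 8*(8*(-9) + 1) = 8*(-72 + 1) = 8*(-71) = -568)
z(n, P) = (-568 + n)*(14 + P + n) (z(n, P) = (-568 + n)*((P + n) + 14) = (-568 + n)*(14 + P + n))
z(-515, 437) - 93588 = (-7952 + (-515)² - 568*437 - 554*(-515) + 437*(-515)) - 93588 = (-7952 + 265225 - 248216 + 285310 - 225055) - 93588 = 69312 - 93588 = -24276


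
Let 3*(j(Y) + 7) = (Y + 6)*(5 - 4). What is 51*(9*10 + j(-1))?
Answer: 4318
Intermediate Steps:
j(Y) = -5 + Y/3 (j(Y) = -7 + ((Y + 6)*(5 - 4))/3 = -7 + ((6 + Y)*1)/3 = -7 + (6 + Y)/3 = -7 + (2 + Y/3) = -5 + Y/3)
51*(9*10 + j(-1)) = 51*(9*10 + (-5 + (⅓)*(-1))) = 51*(90 + (-5 - ⅓)) = 51*(90 - 16/3) = 51*(254/3) = 4318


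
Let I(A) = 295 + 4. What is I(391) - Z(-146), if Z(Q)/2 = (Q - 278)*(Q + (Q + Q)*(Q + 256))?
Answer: -27361269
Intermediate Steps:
I(A) = 299
Z(Q) = 2*(-278 + Q)*(Q + 2*Q*(256 + Q)) (Z(Q) = 2*((Q - 278)*(Q + (Q + Q)*(Q + 256))) = 2*((-278 + Q)*(Q + (2*Q)*(256 + Q))) = 2*((-278 + Q)*(Q + 2*Q*(256 + Q))) = 2*(-278 + Q)*(Q + 2*Q*(256 + Q)))
I(391) - Z(-146) = 299 - 2*(-146)*(-142614 - 43*(-146) + 2*(-146)²) = 299 - 2*(-146)*(-142614 + 6278 + 2*21316) = 299 - 2*(-146)*(-142614 + 6278 + 42632) = 299 - 2*(-146)*(-93704) = 299 - 1*27361568 = 299 - 27361568 = -27361269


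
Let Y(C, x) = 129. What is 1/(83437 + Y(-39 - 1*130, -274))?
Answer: 1/83566 ≈ 1.1967e-5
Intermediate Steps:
1/(83437 + Y(-39 - 1*130, -274)) = 1/(83437 + 129) = 1/83566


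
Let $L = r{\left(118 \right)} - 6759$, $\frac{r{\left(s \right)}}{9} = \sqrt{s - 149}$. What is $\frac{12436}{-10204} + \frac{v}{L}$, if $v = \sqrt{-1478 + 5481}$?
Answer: $- \frac{3109}{2551} - \frac{751 \sqrt{4003}}{5076288} - \frac{i \sqrt{124093}}{5076288} \approx -1.2281 - 6.9395 \cdot 10^{-5} i$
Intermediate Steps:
$r{\left(s \right)} = 9 \sqrt{-149 + s}$ ($r{\left(s \right)} = 9 \sqrt{s - 149} = 9 \sqrt{-149 + s}$)
$L = -6759 + 9 i \sqrt{31}$ ($L = 9 \sqrt{-149 + 118} - 6759 = 9 \sqrt{-31} - 6759 = 9 i \sqrt{31} - 6759 = -6759 + 9 i \sqrt{31} \approx -6759.0 + 50.11 i$)
$v = \sqrt{4003} \approx 63.269$
$\frac{12436}{-10204} + \frac{v}{L} = \frac{12436}{-10204} + \frac{\sqrt{4003}}{-6759 + 9 i \sqrt{31}} = 12436 \left(- \frac{1}{10204}\right) + \frac{\sqrt{4003}}{-6759 + 9 i \sqrt{31}} = - \frac{3109}{2551} + \frac{\sqrt{4003}}{-6759 + 9 i \sqrt{31}}$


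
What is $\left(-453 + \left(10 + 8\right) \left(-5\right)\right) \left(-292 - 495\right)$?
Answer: $427341$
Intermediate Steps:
$\left(-453 + \left(10 + 8\right) \left(-5\right)\right) \left(-292 - 495\right) = \left(-453 + 18 \left(-5\right)\right) \left(-787\right) = \left(-453 - 90\right) \left(-787\right) = \left(-543\right) \left(-787\right) = 427341$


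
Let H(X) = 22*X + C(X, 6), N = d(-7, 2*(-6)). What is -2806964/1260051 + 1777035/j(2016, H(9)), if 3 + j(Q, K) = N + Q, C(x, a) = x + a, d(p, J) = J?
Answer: 744512664607/840454017 ≈ 885.85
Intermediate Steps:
N = -12 (N = 2*(-6) = -12)
C(x, a) = a + x
H(X) = 6 + 23*X (H(X) = 22*X + (6 + X) = 6 + 23*X)
j(Q, K) = -15 + Q (j(Q, K) = -3 + (-12 + Q) = -15 + Q)
-2806964/1260051 + 1777035/j(2016, H(9)) = -2806964/1260051 + 1777035/(-15 + 2016) = -2806964*1/1260051 + 1777035/2001 = -2806964/1260051 + 1777035*(1/2001) = -2806964/1260051 + 592345/667 = 744512664607/840454017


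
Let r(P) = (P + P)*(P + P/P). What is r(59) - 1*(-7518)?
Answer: 14598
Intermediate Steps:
r(P) = 2*P*(1 + P) (r(P) = (2*P)*(P + 1) = (2*P)*(1 + P) = 2*P*(1 + P))
r(59) - 1*(-7518) = 2*59*(1 + 59) - 1*(-7518) = 2*59*60 + 7518 = 7080 + 7518 = 14598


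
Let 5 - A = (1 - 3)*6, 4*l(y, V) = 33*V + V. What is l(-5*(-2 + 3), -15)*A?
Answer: -4335/2 ≈ -2167.5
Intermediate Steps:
l(y, V) = 17*V/2 (l(y, V) = (33*V + V)/4 = (34*V)/4 = 17*V/2)
A = 17 (A = 5 - (1 - 3)*6 = 5 - (-2)*6 = 5 - 1*(-12) = 5 + 12 = 17)
l(-5*(-2 + 3), -15)*A = ((17/2)*(-15))*17 = -255/2*17 = -4335/2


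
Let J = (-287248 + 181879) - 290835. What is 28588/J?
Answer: -7147/99051 ≈ -0.072155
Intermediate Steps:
J = -396204 (J = -105369 - 290835 = -396204)
28588/J = 28588/(-396204) = 28588*(-1/396204) = -7147/99051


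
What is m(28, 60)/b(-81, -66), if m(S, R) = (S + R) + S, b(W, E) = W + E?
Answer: -116/147 ≈ -0.78912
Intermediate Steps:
b(W, E) = E + W
m(S, R) = R + 2*S (m(S, R) = (R + S) + S = R + 2*S)
m(28, 60)/b(-81, -66) = (60 + 2*28)/(-66 - 81) = (60 + 56)/(-147) = 116*(-1/147) = -116/147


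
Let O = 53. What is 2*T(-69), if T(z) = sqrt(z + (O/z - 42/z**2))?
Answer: 8*I*sqrt(2307)/23 ≈ 16.707*I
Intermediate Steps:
T(z) = sqrt(z - 42/z**2 + 53/z) (T(z) = sqrt(z + (53/z - 42/z**2)) = sqrt(z + (-42/z**2 + 53/z)) = sqrt(z - 42/z**2 + 53/z))
2*T(-69) = 2*sqrt(-69 - 42/(-69)**2 + 53/(-69)) = 2*sqrt(-69 - 42*1/4761 + 53*(-1/69)) = 2*sqrt(-69 - 14/1587 - 53/69) = 2*sqrt(-36912/529) = 2*(4*I*sqrt(2307)/23) = 8*I*sqrt(2307)/23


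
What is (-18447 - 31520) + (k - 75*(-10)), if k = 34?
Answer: -49183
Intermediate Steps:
(-18447 - 31520) + (k - 75*(-10)) = (-18447 - 31520) + (34 - 75*(-10)) = -49967 + (34 + 750) = -49967 + 784 = -49183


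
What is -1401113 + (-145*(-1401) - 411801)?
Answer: -1609769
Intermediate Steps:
-1401113 + (-145*(-1401) - 411801) = -1401113 + (203145 - 411801) = -1401113 - 208656 = -1609769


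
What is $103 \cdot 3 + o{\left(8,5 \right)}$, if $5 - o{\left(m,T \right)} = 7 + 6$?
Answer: $301$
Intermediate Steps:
$o{\left(m,T \right)} = -8$ ($o{\left(m,T \right)} = 5 - \left(7 + 6\right) = 5 - 13 = -8$)
$103 \cdot 3 + o{\left(8,5 \right)} = 103 \cdot 3 - 8 = 309 - 8 = 301$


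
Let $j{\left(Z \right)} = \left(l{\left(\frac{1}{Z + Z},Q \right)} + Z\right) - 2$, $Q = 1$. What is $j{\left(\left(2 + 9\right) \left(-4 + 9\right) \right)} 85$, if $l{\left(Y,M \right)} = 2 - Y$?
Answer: $\frac{102833}{22} \approx 4674.2$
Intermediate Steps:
$j{\left(Z \right)} = Z - \frac{1}{2 Z}$ ($j{\left(Z \right)} = \left(\left(2 - \frac{1}{Z + Z}\right) + Z\right) - 2 = \left(\left(2 - \frac{1}{2 Z}\right) + Z\right) - 2 = \left(2 + Z - \frac{1}{2 Z}\right) - 2 = Z - \frac{1}{2 Z}$)
$j{\left(\left(2 + 9\right) \left(-4 + 9\right) \right)} 85 = \left(\left(2 + 9\right) \left(-4 + 9\right) - \frac{1}{2 \left(2 + 9\right) \left(-4 + 9\right)}\right) 85 = \left(11 \cdot 5 - \frac{1}{2 \cdot 11 \cdot 5}\right) 85 = \left(55 - \frac{1}{2 \cdot 55}\right) 85 = \left(55 - \frac{1}{110}\right) 85 = \frac{6049}{110} \cdot 85 = \frac{102833}{22}$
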